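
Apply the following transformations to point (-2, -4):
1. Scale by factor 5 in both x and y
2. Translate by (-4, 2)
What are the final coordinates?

Step 1: Scale (-2, -4) by 5 → (-10, -20)
Step 2: Translate by (-4, 2) → (-14, -18)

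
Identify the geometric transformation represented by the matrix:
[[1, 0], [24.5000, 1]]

This matrix represents: vertical shear with factor 24.5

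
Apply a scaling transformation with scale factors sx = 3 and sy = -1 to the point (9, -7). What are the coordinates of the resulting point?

Scaling matrix:
[[3, 0], [0, -1]]
Result: (9 × 3, -7 × -1) = (27, 7)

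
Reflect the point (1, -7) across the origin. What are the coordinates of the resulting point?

Reflection across origin: (1, -7) → (-1, 7)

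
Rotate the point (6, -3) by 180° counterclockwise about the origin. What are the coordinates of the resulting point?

Rotation matrix for 180°: [[cos 180°, -sin 180°], [sin 180°, cos 180°]] = [[-1, 0], [0, -1]]
[[-1, 0], [0, -1]] × [6, -3]ᵀ = [-6, 3]ᵀ
Result: (-6, 3)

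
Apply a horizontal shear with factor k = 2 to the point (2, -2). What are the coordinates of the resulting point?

Shear matrix for horizontal shear with factor k = 2:
[[1, 2], [0, 1]]
Result: (2, -2) → (-2, -2)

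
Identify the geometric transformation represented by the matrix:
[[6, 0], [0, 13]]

This matrix represents: non-uniform scaling by sx = 6, sy = 13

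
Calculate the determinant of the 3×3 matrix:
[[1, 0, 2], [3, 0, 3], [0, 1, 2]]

Expansion along first row:
det = 1·det([[0,3],[1,2]]) - 0·det([[3,3],[0,2]]) + 2·det([[3,0],[0,1]])
    = 1·(0·2 - 3·1) - 0·(3·2 - 3·0) + 2·(3·1 - 0·0)
    = 1·-3 - 0·6 + 2·3
    = -3 + 0 + 6 = 3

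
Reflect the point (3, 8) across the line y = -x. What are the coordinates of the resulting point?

Reflection across line y = -x: (3, 8) → (-8, -3)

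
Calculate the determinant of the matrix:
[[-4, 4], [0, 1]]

For a 2×2 matrix [[a, b], [c, d]], det = ad - bc
det = (-4)(1) - (4)(0) = -4 - 0 = -4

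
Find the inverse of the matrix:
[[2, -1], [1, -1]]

For [[a,b],[c,d]], inverse = (1/det)·[[d,-b],[-c,a]]
det = (2)(-1) - (-1)(1) = -2 - -1 = -1
Inverse = (1/-1)·[[-1, 1], [-1, 2]]
= [[1, -1], [1, -2]]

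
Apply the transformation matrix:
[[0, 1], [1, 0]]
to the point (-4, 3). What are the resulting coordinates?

Matrix multiplication:
[[0, 1], [1, 0]] × [-4, 3]ᵀ
= [(0)(-4) + (1)(3), (1)(-4) + (0)(3)]ᵀ
= [3, -4]ᵀ
Result: (3, -4)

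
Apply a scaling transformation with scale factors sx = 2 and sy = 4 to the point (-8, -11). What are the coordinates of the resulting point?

Scaling matrix:
[[2, 0], [0, 4]]
Result: (-8 × 2, -11 × 4) = (-16, -44)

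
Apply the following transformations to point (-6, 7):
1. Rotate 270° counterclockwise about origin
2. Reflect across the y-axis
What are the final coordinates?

Step 1: Rotate 270° → (7, 6)
Step 2: Reflect across y-axis → (-7, 6)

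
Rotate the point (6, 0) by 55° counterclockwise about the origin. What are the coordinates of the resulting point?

Rotation matrix for 55°: [[cos 55°, -sin 55°], [sin 55°, cos 55°]] ≈ [[0.573576, -0.819152], [0.819152, 0.573576]]
[[0.573576, -0.819152], [0.819152, 0.573576]] × [6, 0]ᵀ ≈ [3.4415, 4.9149]ᵀ
Result: (3.4415, 4.9149)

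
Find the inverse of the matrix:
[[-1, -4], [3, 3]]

For [[a,b],[c,d]], inverse = (1/det)·[[d,-b],[-c,a]]
det = (-1)(3) - (-4)(3) = -3 - -12 = 9
Inverse = (1/9)·[[3, 4], [-3, -1]]
= [[1/3, 4/9], [-1/3, -1/9]]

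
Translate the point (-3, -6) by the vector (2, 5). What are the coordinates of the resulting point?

Translation by (2, 5) (homogeneous matrix [[1, 0, 2], [0, 1, 5], [0, 0, 1]]):
x' = -3 + 2 = -1
y' = -6 + 5 = -1
Result: (-1, -1)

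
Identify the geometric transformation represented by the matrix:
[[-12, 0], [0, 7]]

This matrix represents: non-uniform scaling by sx = -12, sy = 7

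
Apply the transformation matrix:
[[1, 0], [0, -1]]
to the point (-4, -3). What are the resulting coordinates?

Matrix multiplication:
[[1, 0], [0, -1]] × [-4, -3]ᵀ
= [(1)(-4) + (0)(-3), (0)(-4) + (-1)(-3)]ᵀ
= [-4, 3]ᵀ
Result: (-4, 3)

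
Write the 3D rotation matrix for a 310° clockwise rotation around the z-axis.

Rotation matrix for clockwise 310° around z-axis:
A clockwise rotation by 310° is a counterclockwise rotation by -310°.
cos(-310°) = 0.6428, sin(-310°) = 0.7660
Result: [[0.6428, -0.7660, 0], [0.7660, 0.6428, 0], [0, 0, 1]]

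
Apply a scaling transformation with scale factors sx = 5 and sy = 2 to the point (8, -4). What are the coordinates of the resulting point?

Scaling matrix:
[[5, 0], [0, 2]]
Result: (8 × 5, -4 × 2) = (40, -8)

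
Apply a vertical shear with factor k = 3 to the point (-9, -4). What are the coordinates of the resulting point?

Shear matrix for vertical shear with factor k = 3:
[[1, 0], [3, 1]]
Result: (-9, -4) → (-9, -31)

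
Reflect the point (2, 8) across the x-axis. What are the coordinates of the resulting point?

Reflection across x-axis: (2, 8) → (2, -8)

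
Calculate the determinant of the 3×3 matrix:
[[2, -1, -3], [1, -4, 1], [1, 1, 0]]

Expansion along first row:
det = 2·det([[-4,1],[1,0]]) - -1·det([[1,1],[1,0]]) + -3·det([[1,-4],[1,1]])
    = 2·(-4·0 - 1·1) - -1·(1·0 - 1·1) + -3·(1·1 - -4·1)
    = 2·-1 - -1·-1 + -3·5
    = -2 + -1 + -15 = -18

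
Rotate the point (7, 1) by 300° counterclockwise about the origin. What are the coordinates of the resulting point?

Rotation matrix for 300°: [[cos 300°, -sin 300°], [sin 300°, cos 300°]] ≈ [[0.500000, 0.866025], [-0.866025, 0.500000]]
[[0.500000, 0.866025], [-0.866025, 0.500000]] × [7, 1]ᵀ ≈ [4.3660, -5.5622]ᵀ
Result: (4.3660, -5.5622)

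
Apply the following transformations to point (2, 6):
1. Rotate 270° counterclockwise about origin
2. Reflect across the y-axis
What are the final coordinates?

Step 1: Rotate 270° → (6, -2)
Step 2: Reflect across y-axis → (-6, -2)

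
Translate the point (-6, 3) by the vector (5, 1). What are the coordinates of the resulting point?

Translation by (5, 1) (homogeneous matrix [[1, 0, 5], [0, 1, 1], [0, 0, 1]]):
x' = -6 + 5 = -1
y' = 3 + 1 = 4
Result: (-1, 4)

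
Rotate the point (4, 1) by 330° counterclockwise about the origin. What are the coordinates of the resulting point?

Rotation matrix for 330°: [[cos 330°, -sin 330°], [sin 330°, cos 330°]] ≈ [[0.866025, 0.500000], [-0.500000, 0.866025]]
[[0.866025, 0.500000], [-0.500000, 0.866025]] × [4, 1]ᵀ ≈ [3.9641, -1.1340]ᵀ
Result: (3.9641, -1.1340)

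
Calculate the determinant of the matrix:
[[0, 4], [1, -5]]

For a 2×2 matrix [[a, b], [c, d]], det = ad - bc
det = (0)(-5) - (4)(1) = 0 - 4 = -4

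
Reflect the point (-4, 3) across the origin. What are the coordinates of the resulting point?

Reflection across origin: (-4, 3) → (4, -3)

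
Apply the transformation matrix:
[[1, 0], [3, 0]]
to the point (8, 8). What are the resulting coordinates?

Matrix multiplication:
[[1, 0], [3, 0]] × [8, 8]ᵀ
= [(1)(8) + (0)(8), (3)(8) + (0)(8)]ᵀ
= [8, 24]ᵀ
Result: (8, 24)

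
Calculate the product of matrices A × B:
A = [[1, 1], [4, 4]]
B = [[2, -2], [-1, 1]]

Matrix multiplication:
C[0][0] = 1×2 + 1×-1 = 1
C[0][1] = 1×-2 + 1×1 = -1
C[1][0] = 4×2 + 4×-1 = 4
C[1][1] = 4×-2 + 4×1 = -4
Result: [[1, -1], [4, -4]]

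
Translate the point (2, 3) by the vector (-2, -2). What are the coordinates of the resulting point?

Translation by (-2, -2) (homogeneous matrix [[1, 0, -2], [0, 1, -2], [0, 0, 1]]):
x' = 2 + -2 = 0
y' = 3 + -2 = 1
Result: (0, 1)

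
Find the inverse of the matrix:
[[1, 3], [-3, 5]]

For [[a,b],[c,d]], inverse = (1/det)·[[d,-b],[-c,a]]
det = (1)(5) - (3)(-3) = 5 - -9 = 14
Inverse = (1/14)·[[5, -3], [3, 1]]
= [[5/14, -3/14], [3/14, 1/14]]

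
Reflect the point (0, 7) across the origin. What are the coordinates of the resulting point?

Reflection across origin: (0, 7) → (0, -7)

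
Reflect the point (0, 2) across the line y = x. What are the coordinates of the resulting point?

Reflection across line y = x: (0, 2) → (2, 0)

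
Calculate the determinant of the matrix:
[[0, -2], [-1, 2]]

For a 2×2 matrix [[a, b], [c, d]], det = ad - bc
det = (0)(2) - (-2)(-1) = 0 - 2 = -2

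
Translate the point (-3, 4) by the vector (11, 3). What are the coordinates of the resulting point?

Translation by (11, 3) (homogeneous matrix [[1, 0, 11], [0, 1, 3], [0, 0, 1]]):
x' = -3 + 11 = 8
y' = 4 + 3 = 7
Result: (8, 7)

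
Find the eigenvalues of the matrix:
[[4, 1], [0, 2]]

Characteristic equation: det(A - λI) = 0
λ² - (trace)λ + (det) = 0
trace = 4 + 2 = 6, det = (4)(2) - (1)(0) = 8
λ² - (6)λ + (8) = 0
λ = (6 ± √((6)² - 4·(8))) / 2 = (6 ± √4) / 2
Solving: λ = 2, 4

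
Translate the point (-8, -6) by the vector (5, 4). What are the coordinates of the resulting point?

Translation by (5, 4) (homogeneous matrix [[1, 0, 5], [0, 1, 4], [0, 0, 1]]):
x' = -8 + 5 = -3
y' = -6 + 4 = -2
Result: (-3, -2)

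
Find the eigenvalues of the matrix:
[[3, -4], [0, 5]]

Characteristic equation: det(A - λI) = 0
λ² - (trace)λ + (det) = 0
trace = 3 + 5 = 8, det = (3)(5) - (-4)(0) = 15
λ² - (8)λ + (15) = 0
λ = (8 ± √((8)² - 4·(15))) / 2 = (8 ± √4) / 2
Solving: λ = 3, 5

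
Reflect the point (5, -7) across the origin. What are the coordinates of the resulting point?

Reflection across origin: (5, -7) → (-5, 7)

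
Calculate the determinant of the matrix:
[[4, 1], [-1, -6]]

For a 2×2 matrix [[a, b], [c, d]], det = ad - bc
det = (4)(-6) - (1)(-1) = -24 - -1 = -23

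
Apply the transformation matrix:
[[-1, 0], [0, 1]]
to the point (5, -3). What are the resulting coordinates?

Matrix multiplication:
[[-1, 0], [0, 1]] × [5, -3]ᵀ
= [(-1)(5) + (0)(-3), (0)(5) + (1)(-3)]ᵀ
= [-5, -3]ᵀ
Result: (-5, -3)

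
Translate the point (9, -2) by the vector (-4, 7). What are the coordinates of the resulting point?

Translation by (-4, 7) (homogeneous matrix [[1, 0, -4], [0, 1, 7], [0, 0, 1]]):
x' = 9 + -4 = 5
y' = -2 + 7 = 5
Result: (5, 5)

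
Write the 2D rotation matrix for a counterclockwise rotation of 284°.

Rotation matrix formula: [[cos θ, -sin θ], [sin θ, cos θ]]
For θ = 284°:
cos(284°) = 0.2419
sin(284°) = -0.9703
Result: [[0.2419, 0.9703], [-0.9703, 0.2419]]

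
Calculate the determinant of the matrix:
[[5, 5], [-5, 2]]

For a 2×2 matrix [[a, b], [c, d]], det = ad - bc
det = (5)(2) - (5)(-5) = 10 - -25 = 35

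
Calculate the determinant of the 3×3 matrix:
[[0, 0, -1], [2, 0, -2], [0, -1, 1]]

Expansion along first row:
det = 0·det([[0,-2],[-1,1]]) - 0·det([[2,-2],[0,1]]) + -1·det([[2,0],[0,-1]])
    = 0·(0·1 - -2·-1) - 0·(2·1 - -2·0) + -1·(2·-1 - 0·0)
    = 0·-2 - 0·2 + -1·-2
    = 0 + 0 + 2 = 2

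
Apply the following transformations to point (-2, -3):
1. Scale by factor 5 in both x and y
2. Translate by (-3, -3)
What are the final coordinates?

Step 1: Scale (-2, -3) by 5 → (-10, -15)
Step 2: Translate by (-3, -3) → (-13, -18)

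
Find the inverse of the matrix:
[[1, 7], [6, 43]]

For [[a,b],[c,d]], inverse = (1/det)·[[d,-b],[-c,a]]
det = (1)(43) - (7)(6) = 43 - 42 = 1
Inverse = [[43, -7], [-6, 1]]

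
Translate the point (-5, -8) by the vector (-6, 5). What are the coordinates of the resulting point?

Translation by (-6, 5) (homogeneous matrix [[1, 0, -6], [0, 1, 5], [0, 0, 1]]):
x' = -5 + -6 = -11
y' = -8 + 5 = -3
Result: (-11, -3)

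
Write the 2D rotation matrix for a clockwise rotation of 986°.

Rotation matrix formula: [[cos θ, -sin θ], [sin θ, cos θ]]
A clockwise rotation by 986° is equivalent to a counterclockwise rotation by -986°.
For θ = -986°:
cos(-986°) = -0.0698
sin(-986°) = 0.9976
Result: [[-0.0698, -0.9976], [0.9976, -0.0698]]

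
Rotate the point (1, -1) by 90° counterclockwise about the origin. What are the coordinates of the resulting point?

Rotation matrix for 90°: [[cos 90°, -sin 90°], [sin 90°, cos 90°]] = [[0, -1], [1, 0]]
[[0, -1], [1, 0]] × [1, -1]ᵀ = [1, 1]ᵀ
Result: (1, 1)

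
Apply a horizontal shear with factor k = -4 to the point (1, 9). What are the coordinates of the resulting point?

Shear matrix for horizontal shear with factor k = -4:
[[1, -4], [0, 1]]
Result: (1, 9) → (-35, 9)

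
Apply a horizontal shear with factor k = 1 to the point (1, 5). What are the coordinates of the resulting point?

Shear matrix for horizontal shear with factor k = 1:
[[1, 1], [0, 1]]
Result: (1, 5) → (6, 5)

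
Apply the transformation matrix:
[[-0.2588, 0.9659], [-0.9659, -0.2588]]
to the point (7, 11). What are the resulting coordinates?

Matrix multiplication:
[[-0.2588, 0.9659], [-0.9659, -0.2588]] × [7, 11]ᵀ
= [(-0.2588)(7) + (0.9659)(11), (-0.9659)(7) + (-0.2588)(11)]ᵀ
= [8.8133, -9.6081]ᵀ
Result: (8.8133, -9.6081)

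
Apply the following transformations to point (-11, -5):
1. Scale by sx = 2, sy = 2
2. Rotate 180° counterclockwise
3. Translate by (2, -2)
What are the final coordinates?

Step 1: Scale → (-22, -10)
Step 2: Rotate 180° → (22, 10)
Step 3: Translate → (24, 8)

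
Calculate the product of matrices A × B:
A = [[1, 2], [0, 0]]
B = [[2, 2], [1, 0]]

Matrix multiplication:
C[0][0] = 1×2 + 2×1 = 4
C[0][1] = 1×2 + 2×0 = 2
C[1][0] = 0×2 + 0×1 = 0
C[1][1] = 0×2 + 0×0 = 0
Result: [[4, 2], [0, 0]]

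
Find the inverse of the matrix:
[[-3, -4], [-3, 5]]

For [[a,b],[c,d]], inverse = (1/det)·[[d,-b],[-c,a]]
det = (-3)(5) - (-4)(-3) = -15 - 12 = -27
Inverse = (1/-27)·[[5, 4], [3, -3]]
= [[-5/27, -4/27], [-1/9, 1/9]]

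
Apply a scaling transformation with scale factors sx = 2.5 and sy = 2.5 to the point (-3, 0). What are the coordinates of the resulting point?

Scaling matrix:
[[2.50, 0], [0, 2.50]]
Result: (-3 × 2.5, 0 × 2.5) = (-7.5, 0)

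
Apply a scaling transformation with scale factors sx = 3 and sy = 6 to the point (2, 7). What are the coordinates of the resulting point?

Scaling matrix:
[[3, 0], [0, 6]]
Result: (2 × 3, 7 × 6) = (6, 42)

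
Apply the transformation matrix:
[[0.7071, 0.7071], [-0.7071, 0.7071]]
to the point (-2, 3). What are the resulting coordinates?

Matrix multiplication:
[[0.7071, 0.7071], [-0.7071, 0.7071]] × [-2, 3]ᵀ
= [(0.7071)(-2) + (0.7071)(3), (-0.7071)(-2) + (0.7071)(3)]ᵀ
= [0.7071, 3.5355]ᵀ
Result: (0.7071, 3.5355)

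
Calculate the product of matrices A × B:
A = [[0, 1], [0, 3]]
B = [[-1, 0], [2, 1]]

Matrix multiplication:
C[0][0] = 0×-1 + 1×2 = 2
C[0][1] = 0×0 + 1×1 = 1
C[1][0] = 0×-1 + 3×2 = 6
C[1][1] = 0×0 + 3×1 = 3
Result: [[2, 1], [6, 3]]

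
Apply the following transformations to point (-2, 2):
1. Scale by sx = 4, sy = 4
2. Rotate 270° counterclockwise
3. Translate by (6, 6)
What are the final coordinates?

Step 1: Scale → (-8, 8)
Step 2: Rotate 270° → (8, 8)
Step 3: Translate → (14, 14)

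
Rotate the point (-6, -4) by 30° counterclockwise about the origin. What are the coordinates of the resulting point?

Rotation matrix for 30°: [[cos 30°, -sin 30°], [sin 30°, cos 30°]] ≈ [[0.866025, -0.500000], [0.500000, 0.866025]]
[[0.866025, -0.500000], [0.500000, 0.866025]] × [-6, -4]ᵀ ≈ [-3.1962, -6.4641]ᵀ
Result: (-3.1962, -6.4641)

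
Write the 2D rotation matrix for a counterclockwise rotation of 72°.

Rotation matrix formula: [[cos θ, -sin θ], [sin θ, cos θ]]
For θ = 72°:
cos(72°) = 0.3090
sin(72°) = 0.9511
Result: [[0.3090, -0.9511], [0.9511, 0.3090]]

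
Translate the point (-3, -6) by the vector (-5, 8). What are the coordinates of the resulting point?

Translation by (-5, 8) (homogeneous matrix [[1, 0, -5], [0, 1, 8], [0, 0, 1]]):
x' = -3 + -5 = -8
y' = -6 + 8 = 2
Result: (-8, 2)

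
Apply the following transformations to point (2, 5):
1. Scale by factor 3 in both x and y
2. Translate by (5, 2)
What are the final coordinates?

Step 1: Scale (2, 5) by 3 → (6, 15)
Step 2: Translate by (5, 2) → (11, 17)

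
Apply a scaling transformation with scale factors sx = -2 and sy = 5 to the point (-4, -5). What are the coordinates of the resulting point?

Scaling matrix:
[[-2, 0], [0, 5]]
Result: (-4 × -2, -5 × 5) = (8, -25)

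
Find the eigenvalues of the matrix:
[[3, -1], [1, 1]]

Characteristic equation: det(A - λI) = 0
λ² - (trace)λ + (det) = 0
trace = 3 + 1 = 4, det = (3)(1) - (-1)(1) = 4
λ² - (4)λ + (4) = 0
λ = (4 ± √((4)² - 4·(4))) / 2 = (4 ± √0) / 2
Solving: λ = 2, 2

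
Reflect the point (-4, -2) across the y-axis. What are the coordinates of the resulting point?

Reflection across y-axis: (-4, -2) → (4, -2)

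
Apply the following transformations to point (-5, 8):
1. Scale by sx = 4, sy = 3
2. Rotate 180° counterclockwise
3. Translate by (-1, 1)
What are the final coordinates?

Step 1: Scale → (-20, 24)
Step 2: Rotate 180° → (20, -24)
Step 3: Translate → (19, -23)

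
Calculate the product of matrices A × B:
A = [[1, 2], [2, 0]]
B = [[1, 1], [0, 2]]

Matrix multiplication:
C[0][0] = 1×1 + 2×0 = 1
C[0][1] = 1×1 + 2×2 = 5
C[1][0] = 2×1 + 0×0 = 2
C[1][1] = 2×1 + 0×2 = 2
Result: [[1, 5], [2, 2]]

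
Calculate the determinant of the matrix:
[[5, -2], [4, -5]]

For a 2×2 matrix [[a, b], [c, d]], det = ad - bc
det = (5)(-5) - (-2)(4) = -25 - -8 = -17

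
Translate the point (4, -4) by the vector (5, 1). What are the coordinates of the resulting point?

Translation by (5, 1) (homogeneous matrix [[1, 0, 5], [0, 1, 1], [0, 0, 1]]):
x' = 4 + 5 = 9
y' = -4 + 1 = -3
Result: (9, -3)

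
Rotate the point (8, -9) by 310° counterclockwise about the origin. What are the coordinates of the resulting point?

Rotation matrix for 310°: [[cos 310°, -sin 310°], [sin 310°, cos 310°]] ≈ [[0.642788, 0.766044], [-0.766044, 0.642788]]
[[0.642788, 0.766044], [-0.766044, 0.642788]] × [8, -9]ᵀ ≈ [-1.7521, -11.9134]ᵀ
Result: (-1.7521, -11.9134)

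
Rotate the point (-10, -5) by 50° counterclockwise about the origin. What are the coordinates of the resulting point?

Rotation matrix for 50°: [[cos 50°, -sin 50°], [sin 50°, cos 50°]] ≈ [[0.642788, -0.766044], [0.766044, 0.642788]]
[[0.642788, -0.766044], [0.766044, 0.642788]] × [-10, -5]ᵀ ≈ [-2.5977, -10.8744]ᵀ
Result: (-2.5977, -10.8744)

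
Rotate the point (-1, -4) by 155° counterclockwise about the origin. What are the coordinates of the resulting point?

Rotation matrix for 155°: [[cos 155°, -sin 155°], [sin 155°, cos 155°]] ≈ [[-0.906308, -0.422618], [0.422618, -0.906308]]
[[-0.906308, -0.422618], [0.422618, -0.906308]] × [-1, -4]ᵀ ≈ [2.5968, 3.2026]ᵀ
Result: (2.5968, 3.2026)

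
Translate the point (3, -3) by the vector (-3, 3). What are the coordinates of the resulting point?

Translation by (-3, 3) (homogeneous matrix [[1, 0, -3], [0, 1, 3], [0, 0, 1]]):
x' = 3 + -3 = 0
y' = -3 + 3 = 0
Result: (0, 0)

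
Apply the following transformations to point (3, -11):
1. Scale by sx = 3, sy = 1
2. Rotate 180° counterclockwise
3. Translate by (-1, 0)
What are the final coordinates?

Step 1: Scale → (9, -11)
Step 2: Rotate 180° → (-9, 11)
Step 3: Translate → (-10, 11)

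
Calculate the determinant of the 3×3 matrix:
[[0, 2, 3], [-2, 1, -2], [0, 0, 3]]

Expansion along first row:
det = 0·det([[1,-2],[0,3]]) - 2·det([[-2,-2],[0,3]]) + 3·det([[-2,1],[0,0]])
    = 0·(1·3 - -2·0) - 2·(-2·3 - -2·0) + 3·(-2·0 - 1·0)
    = 0·3 - 2·-6 + 3·0
    = 0 + 12 + 0 = 12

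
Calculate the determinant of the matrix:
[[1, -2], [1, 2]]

For a 2×2 matrix [[a, b], [c, d]], det = ad - bc
det = (1)(2) - (-2)(1) = 2 - -2 = 4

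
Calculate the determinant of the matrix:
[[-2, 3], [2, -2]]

For a 2×2 matrix [[a, b], [c, d]], det = ad - bc
det = (-2)(-2) - (3)(2) = 4 - 6 = -2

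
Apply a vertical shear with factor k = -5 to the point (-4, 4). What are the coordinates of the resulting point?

Shear matrix for vertical shear with factor k = -5:
[[1, 0], [-5, 1]]
Result: (-4, 4) → (-4, 24)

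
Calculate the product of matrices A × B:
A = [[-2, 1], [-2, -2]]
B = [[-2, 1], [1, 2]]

Matrix multiplication:
C[0][0] = -2×-2 + 1×1 = 5
C[0][1] = -2×1 + 1×2 = 0
C[1][0] = -2×-2 + -2×1 = 2
C[1][1] = -2×1 + -2×2 = -6
Result: [[5, 0], [2, -6]]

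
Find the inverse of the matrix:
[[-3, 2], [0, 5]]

For [[a,b],[c,d]], inverse = (1/det)·[[d,-b],[-c,a]]
det = (-3)(5) - (2)(0) = -15 - 0 = -15
Inverse = (1/-15)·[[5, -2], [0, -3]]
= [[-1/3, 2/15], [0, 1/5]]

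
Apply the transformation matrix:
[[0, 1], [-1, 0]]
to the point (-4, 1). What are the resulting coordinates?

Matrix multiplication:
[[0, 1], [-1, 0]] × [-4, 1]ᵀ
= [(0)(-4) + (1)(1), (-1)(-4) + (0)(1)]ᵀ
= [1, 4]ᵀ
Result: (1, 4)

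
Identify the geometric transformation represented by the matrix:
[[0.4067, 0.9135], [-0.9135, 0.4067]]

This matrix represents: rotation by 294° counterclockwise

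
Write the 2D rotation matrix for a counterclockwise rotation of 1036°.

Rotation matrix formula: [[cos θ, -sin θ], [sin θ, cos θ]]
For θ = 1036°:
cos(1036°) = 0.7193
sin(1036°) = -0.6947
Result: [[0.7193, 0.6947], [-0.6947, 0.7193]]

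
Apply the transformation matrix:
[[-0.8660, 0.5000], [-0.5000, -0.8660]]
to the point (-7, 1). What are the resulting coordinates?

Matrix multiplication:
[[-0.8660, 0.5000], [-0.5000, -0.8660]] × [-7, 1]ᵀ
= [(-0.8660)(-7) + (0.5000)(1), (-0.5000)(-7) + (-0.8660)(1)]ᵀ
= [6.5620, 2.6340]ᵀ
Result: (6.5620, 2.6340)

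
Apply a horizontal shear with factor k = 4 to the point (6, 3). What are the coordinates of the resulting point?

Shear matrix for horizontal shear with factor k = 4:
[[1, 4], [0, 1]]
Result: (6, 3) → (18, 3)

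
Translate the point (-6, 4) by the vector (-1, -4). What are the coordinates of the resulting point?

Translation by (-1, -4) (homogeneous matrix [[1, 0, -1], [0, 1, -4], [0, 0, 1]]):
x' = -6 + -1 = -7
y' = 4 + -4 = 0
Result: (-7, 0)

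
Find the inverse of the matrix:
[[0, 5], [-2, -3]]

For [[a,b],[c,d]], inverse = (1/det)·[[d,-b],[-c,a]]
det = (0)(-3) - (5)(-2) = 0 - -10 = 10
Inverse = (1/10)·[[-3, -5], [2, 0]]
= [[-3/10, -1/2], [1/5, 0]]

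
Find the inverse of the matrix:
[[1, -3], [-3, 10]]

For [[a,b],[c,d]], inverse = (1/det)·[[d,-b],[-c,a]]
det = (1)(10) - (-3)(-3) = 10 - 9 = 1
Inverse = [[10, 3], [3, 1]]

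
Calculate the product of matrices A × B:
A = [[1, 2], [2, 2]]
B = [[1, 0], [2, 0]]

Matrix multiplication:
C[0][0] = 1×1 + 2×2 = 5
C[0][1] = 1×0 + 2×0 = 0
C[1][0] = 2×1 + 2×2 = 6
C[1][1] = 2×0 + 2×0 = 0
Result: [[5, 0], [6, 0]]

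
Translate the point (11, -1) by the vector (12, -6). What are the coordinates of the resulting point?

Translation by (12, -6) (homogeneous matrix [[1, 0, 12], [0, 1, -6], [0, 0, 1]]):
x' = 11 + 12 = 23
y' = -1 + -6 = -7
Result: (23, -7)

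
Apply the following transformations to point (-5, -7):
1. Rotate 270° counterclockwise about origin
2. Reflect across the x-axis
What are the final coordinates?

Step 1: Rotate 270° → (-7, 5)
Step 2: Reflect across x-axis → (-7, -5)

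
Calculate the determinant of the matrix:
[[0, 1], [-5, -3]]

For a 2×2 matrix [[a, b], [c, d]], det = ad - bc
det = (0)(-3) - (1)(-5) = 0 - -5 = 5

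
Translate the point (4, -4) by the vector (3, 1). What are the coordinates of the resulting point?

Translation by (3, 1) (homogeneous matrix [[1, 0, 3], [0, 1, 1], [0, 0, 1]]):
x' = 4 + 3 = 7
y' = -4 + 1 = -3
Result: (7, -3)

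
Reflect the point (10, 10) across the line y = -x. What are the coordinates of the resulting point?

Reflection across line y = -x: (10, 10) → (-10, -10)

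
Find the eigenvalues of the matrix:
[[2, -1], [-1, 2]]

Characteristic equation: det(A - λI) = 0
λ² - (trace)λ + (det) = 0
trace = 2 + 2 = 4, det = (2)(2) - (-1)(-1) = 3
λ² - (4)λ + (3) = 0
λ = (4 ± √((4)² - 4·(3))) / 2 = (4 ± √4) / 2
Solving: λ = 1, 3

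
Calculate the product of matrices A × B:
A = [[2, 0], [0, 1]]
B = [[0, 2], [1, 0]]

Matrix multiplication:
C[0][0] = 2×0 + 0×1 = 0
C[0][1] = 2×2 + 0×0 = 4
C[1][0] = 0×0 + 1×1 = 1
C[1][1] = 0×2 + 1×0 = 0
Result: [[0, 4], [1, 0]]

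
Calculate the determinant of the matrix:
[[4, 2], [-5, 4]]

For a 2×2 matrix [[a, b], [c, d]], det = ad - bc
det = (4)(4) - (2)(-5) = 16 - -10 = 26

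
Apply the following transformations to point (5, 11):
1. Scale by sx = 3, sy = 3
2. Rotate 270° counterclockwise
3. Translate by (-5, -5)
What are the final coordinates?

Step 1: Scale → (15, 33)
Step 2: Rotate 270° → (33, -15)
Step 3: Translate → (28, -20)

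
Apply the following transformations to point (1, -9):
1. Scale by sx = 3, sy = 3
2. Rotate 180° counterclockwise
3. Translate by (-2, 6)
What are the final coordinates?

Step 1: Scale → (3, -27)
Step 2: Rotate 180° → (-3, 27)
Step 3: Translate → (-5, 33)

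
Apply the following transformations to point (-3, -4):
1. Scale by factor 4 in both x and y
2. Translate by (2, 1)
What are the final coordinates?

Step 1: Scale (-3, -4) by 4 → (-12, -16)
Step 2: Translate by (2, 1) → (-10, -15)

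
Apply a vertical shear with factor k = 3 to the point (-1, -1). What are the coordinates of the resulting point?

Shear matrix for vertical shear with factor k = 3:
[[1, 0], [3, 1]]
Result: (-1, -1) → (-1, -4)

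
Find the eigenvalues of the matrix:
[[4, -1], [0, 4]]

Characteristic equation: det(A - λI) = 0
λ² - (trace)λ + (det) = 0
trace = 4 + 4 = 8, det = (4)(4) - (-1)(0) = 16
λ² - (8)λ + (16) = 0
λ = (8 ± √((8)² - 4·(16))) / 2 = (8 ± √0) / 2
Solving: λ = 4, 4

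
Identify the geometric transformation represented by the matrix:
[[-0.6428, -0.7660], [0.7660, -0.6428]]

This matrix represents: rotation by 130° counterclockwise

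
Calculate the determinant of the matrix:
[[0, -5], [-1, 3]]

For a 2×2 matrix [[a, b], [c, d]], det = ad - bc
det = (0)(3) - (-5)(-1) = 0 - 5 = -5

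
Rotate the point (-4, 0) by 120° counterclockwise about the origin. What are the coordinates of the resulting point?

Rotation matrix for 120°: [[cos 120°, -sin 120°], [sin 120°, cos 120°]] ≈ [[-0.500000, -0.866025], [0.866025, -0.500000]]
[[-0.500000, -0.866025], [0.866025, -0.500000]] × [-4, 0]ᵀ ≈ [2, -3.4641]ᵀ
Result: (2, -3.4641)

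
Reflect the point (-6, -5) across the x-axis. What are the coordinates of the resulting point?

Reflection across x-axis: (-6, -5) → (-6, 5)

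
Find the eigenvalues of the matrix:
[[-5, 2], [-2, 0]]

Characteristic equation: det(A - λI) = 0
λ² - (trace)λ + (det) = 0
trace = -5 + 0 = -5, det = (-5)(0) - (2)(-2) = 4
λ² - (-5)λ + (4) = 0
λ = (-5 ± √((-5)² - 4·(4))) / 2 = (-5 ± √9) / 2
Solving: λ = -4, -1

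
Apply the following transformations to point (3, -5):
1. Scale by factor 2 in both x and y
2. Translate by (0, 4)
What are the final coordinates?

Step 1: Scale (3, -5) by 2 → (6, -10)
Step 2: Translate by (0, 4) → (6, -6)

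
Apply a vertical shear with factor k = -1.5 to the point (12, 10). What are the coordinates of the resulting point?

Shear matrix for vertical shear with factor k = -1.5:
[[1, 0], [-1.50, 1]]
Result: (12, 10) → (12, -8)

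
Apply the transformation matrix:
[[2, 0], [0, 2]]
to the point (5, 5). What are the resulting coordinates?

Matrix multiplication:
[[2, 0], [0, 2]] × [5, 5]ᵀ
= [(2)(5) + (0)(5), (0)(5) + (2)(5)]ᵀ
= [10, 10]ᵀ
Result: (10, 10)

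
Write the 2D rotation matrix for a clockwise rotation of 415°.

Rotation matrix formula: [[cos θ, -sin θ], [sin θ, cos θ]]
A clockwise rotation by 415° is equivalent to a counterclockwise rotation by -415°.
For θ = -415°:
cos(-415°) = 0.5736
sin(-415°) = -0.8192
Result: [[0.5736, 0.8192], [-0.8192, 0.5736]]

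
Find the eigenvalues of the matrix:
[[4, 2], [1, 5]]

Characteristic equation: det(A - λI) = 0
λ² - (trace)λ + (det) = 0
trace = 4 + 5 = 9, det = (4)(5) - (2)(1) = 18
λ² - (9)λ + (18) = 0
λ = (9 ± √((9)² - 4·(18))) / 2 = (9 ± √9) / 2
Solving: λ = 3, 6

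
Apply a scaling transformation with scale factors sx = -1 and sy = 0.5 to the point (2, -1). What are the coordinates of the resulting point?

Scaling matrix:
[[-1, 0], [0, 0.50]]
Result: (2 × -1, -1 × 0.5) = (-2, -0.5)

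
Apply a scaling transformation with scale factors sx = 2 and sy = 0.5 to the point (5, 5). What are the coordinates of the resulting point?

Scaling matrix:
[[2, 0], [0, 0.50]]
Result: (5 × 2, 5 × 0.5) = (10, 2.5)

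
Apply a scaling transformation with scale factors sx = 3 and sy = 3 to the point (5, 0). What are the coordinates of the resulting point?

Scaling matrix:
[[3, 0], [0, 3]]
Result: (5 × 3, 0 × 3) = (15, 0)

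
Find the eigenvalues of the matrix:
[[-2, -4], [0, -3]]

Characteristic equation: det(A - λI) = 0
λ² - (trace)λ + (det) = 0
trace = -2 + -3 = -5, det = (-2)(-3) - (-4)(0) = 6
λ² - (-5)λ + (6) = 0
λ = (-5 ± √((-5)² - 4·(6))) / 2 = (-5 ± √1) / 2
Solving: λ = -3, -2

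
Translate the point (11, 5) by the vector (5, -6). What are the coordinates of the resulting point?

Translation by (5, -6) (homogeneous matrix [[1, 0, 5], [0, 1, -6], [0, 0, 1]]):
x' = 11 + 5 = 16
y' = 5 + -6 = -1
Result: (16, -1)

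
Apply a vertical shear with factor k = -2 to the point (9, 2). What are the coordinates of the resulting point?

Shear matrix for vertical shear with factor k = -2:
[[1, 0], [-2, 1]]
Result: (9, 2) → (9, -16)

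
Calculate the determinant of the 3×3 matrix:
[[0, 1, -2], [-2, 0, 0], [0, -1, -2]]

Expansion along first row:
det = 0·det([[0,0],[-1,-2]]) - 1·det([[-2,0],[0,-2]]) + -2·det([[-2,0],[0,-1]])
    = 0·(0·-2 - 0·-1) - 1·(-2·-2 - 0·0) + -2·(-2·-1 - 0·0)
    = 0·0 - 1·4 + -2·2
    = 0 + -4 + -4 = -8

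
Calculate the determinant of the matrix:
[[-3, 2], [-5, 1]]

For a 2×2 matrix [[a, b], [c, d]], det = ad - bc
det = (-3)(1) - (2)(-5) = -3 - -10 = 7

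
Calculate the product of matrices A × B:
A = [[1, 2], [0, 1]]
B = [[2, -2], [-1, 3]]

Matrix multiplication:
C[0][0] = 1×2 + 2×-1 = 0
C[0][1] = 1×-2 + 2×3 = 4
C[1][0] = 0×2 + 1×-1 = -1
C[1][1] = 0×-2 + 1×3 = 3
Result: [[0, 4], [-1, 3]]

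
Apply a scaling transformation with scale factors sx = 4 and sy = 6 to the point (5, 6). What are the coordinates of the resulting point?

Scaling matrix:
[[4, 0], [0, 6]]
Result: (5 × 4, 6 × 6) = (20, 36)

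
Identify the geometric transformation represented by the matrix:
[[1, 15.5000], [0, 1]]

This matrix represents: horizontal shear with factor 15.5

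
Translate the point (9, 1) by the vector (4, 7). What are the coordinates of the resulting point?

Translation by (4, 7) (homogeneous matrix [[1, 0, 4], [0, 1, 7], [0, 0, 1]]):
x' = 9 + 4 = 13
y' = 1 + 7 = 8
Result: (13, 8)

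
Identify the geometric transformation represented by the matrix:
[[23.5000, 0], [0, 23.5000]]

This matrix represents: uniform scaling by factor 23.5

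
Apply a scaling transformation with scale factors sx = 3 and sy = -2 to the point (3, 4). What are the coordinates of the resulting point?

Scaling matrix:
[[3, 0], [0, -2]]
Result: (3 × 3, 4 × -2) = (9, -8)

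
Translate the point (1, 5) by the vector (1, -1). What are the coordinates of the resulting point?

Translation by (1, -1) (homogeneous matrix [[1, 0, 1], [0, 1, -1], [0, 0, 1]]):
x' = 1 + 1 = 2
y' = 5 + -1 = 4
Result: (2, 4)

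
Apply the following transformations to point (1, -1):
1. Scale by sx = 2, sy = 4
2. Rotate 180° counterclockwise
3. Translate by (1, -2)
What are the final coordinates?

Step 1: Scale → (2, -4)
Step 2: Rotate 180° → (-2, 4)
Step 3: Translate → (-1, 2)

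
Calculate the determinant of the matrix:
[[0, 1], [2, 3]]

For a 2×2 matrix [[a, b], [c, d]], det = ad - bc
det = (0)(3) - (1)(2) = 0 - 2 = -2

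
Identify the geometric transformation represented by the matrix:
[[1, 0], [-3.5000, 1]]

This matrix represents: vertical shear with factor -3.5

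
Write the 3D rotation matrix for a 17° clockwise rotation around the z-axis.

Rotation matrix for clockwise 17° around z-axis:
A clockwise rotation by 17° is a counterclockwise rotation by -17°.
cos(-17°) = 0.9563, sin(-17°) = -0.2924
Result: [[0.9563, 0.2924, 0], [-0.2924, 0.9563, 0], [0, 0, 1]]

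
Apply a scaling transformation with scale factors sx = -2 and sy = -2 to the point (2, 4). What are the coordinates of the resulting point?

Scaling matrix:
[[-2, 0], [0, -2]]
Result: (2 × -2, 4 × -2) = (-4, -8)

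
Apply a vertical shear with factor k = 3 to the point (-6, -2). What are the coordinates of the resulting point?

Shear matrix for vertical shear with factor k = 3:
[[1, 0], [3, 1]]
Result: (-6, -2) → (-6, -20)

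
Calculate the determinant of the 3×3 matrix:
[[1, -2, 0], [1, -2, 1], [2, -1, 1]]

Expansion along first row:
det = 1·det([[-2,1],[-1,1]]) - -2·det([[1,1],[2,1]]) + 0·det([[1,-2],[2,-1]])
    = 1·(-2·1 - 1·-1) - -2·(1·1 - 1·2) + 0·(1·-1 - -2·2)
    = 1·-1 - -2·-1 + 0·3
    = -1 + -2 + 0 = -3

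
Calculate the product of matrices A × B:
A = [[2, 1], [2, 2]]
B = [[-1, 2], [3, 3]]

Matrix multiplication:
C[0][0] = 2×-1 + 1×3 = 1
C[0][1] = 2×2 + 1×3 = 7
C[1][0] = 2×-1 + 2×3 = 4
C[1][1] = 2×2 + 2×3 = 10
Result: [[1, 7], [4, 10]]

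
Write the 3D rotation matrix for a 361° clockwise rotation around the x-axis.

Rotation matrix for clockwise 361° around x-axis:
A clockwise rotation by 361° is a counterclockwise rotation by -361°.
cos(-361°) = 0.9998, sin(-361°) = -0.0175
Result: [[1, 0, 0], [0, 0.9998, 0.0175], [0, -0.0175, 0.9998]]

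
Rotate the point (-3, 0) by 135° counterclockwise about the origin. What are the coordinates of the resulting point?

Rotation matrix for 135°: [[cos 135°, -sin 135°], [sin 135°, cos 135°]] ≈ [[-0.707107, -0.707107], [0.707107, -0.707107]]
[[-0.707107, -0.707107], [0.707107, -0.707107]] × [-3, 0]ᵀ ≈ [2.1213, -2.1213]ᵀ
Result: (2.1213, -2.1213)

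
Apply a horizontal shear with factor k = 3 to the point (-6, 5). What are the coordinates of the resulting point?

Shear matrix for horizontal shear with factor k = 3:
[[1, 3], [0, 1]]
Result: (-6, 5) → (9, 5)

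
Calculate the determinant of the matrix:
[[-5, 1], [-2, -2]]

For a 2×2 matrix [[a, b], [c, d]], det = ad - bc
det = (-5)(-2) - (1)(-2) = 10 - -2 = 12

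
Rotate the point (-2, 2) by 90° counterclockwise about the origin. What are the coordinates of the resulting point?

Rotation matrix for 90°: [[cos 90°, -sin 90°], [sin 90°, cos 90°]] = [[0, -1], [1, 0]]
[[0, -1], [1, 0]] × [-2, 2]ᵀ = [-2, -2]ᵀ
Result: (-2, -2)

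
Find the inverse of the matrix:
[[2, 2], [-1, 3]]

For [[a,b],[c,d]], inverse = (1/det)·[[d,-b],[-c,a]]
det = (2)(3) - (2)(-1) = 6 - -2 = 8
Inverse = (1/8)·[[3, -2], [1, 2]]
= [[3/8, -1/4], [1/8, 1/4]]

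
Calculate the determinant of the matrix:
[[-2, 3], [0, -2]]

For a 2×2 matrix [[a, b], [c, d]], det = ad - bc
det = (-2)(-2) - (3)(0) = 4 - 0 = 4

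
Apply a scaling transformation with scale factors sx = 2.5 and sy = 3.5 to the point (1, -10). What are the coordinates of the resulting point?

Scaling matrix:
[[2.50, 0], [0, 3.50]]
Result: (1 × 2.5, -10 × 3.5) = (2.5, -35)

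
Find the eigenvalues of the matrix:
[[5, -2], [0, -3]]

Characteristic equation: det(A - λI) = 0
λ² - (trace)λ + (det) = 0
trace = 5 + -3 = 2, det = (5)(-3) - (-2)(0) = -15
λ² - (2)λ + (-15) = 0
λ = (2 ± √((2)² - 4·(-15))) / 2 = (2 ± √64) / 2
Solving: λ = -3, 5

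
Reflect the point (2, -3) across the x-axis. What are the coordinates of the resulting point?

Reflection across x-axis: (2, -3) → (2, 3)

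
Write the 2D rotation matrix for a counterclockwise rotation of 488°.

Rotation matrix formula: [[cos θ, -sin θ], [sin θ, cos θ]]
For θ = 488°:
cos(488°) = -0.6157
sin(488°) = 0.7880
Result: [[-0.6157, -0.7880], [0.7880, -0.6157]]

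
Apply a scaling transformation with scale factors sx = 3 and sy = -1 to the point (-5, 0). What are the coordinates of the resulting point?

Scaling matrix:
[[3, 0], [0, -1]]
Result: (-5 × 3, 0 × -1) = (-15, 0)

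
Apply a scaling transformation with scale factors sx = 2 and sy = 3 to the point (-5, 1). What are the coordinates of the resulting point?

Scaling matrix:
[[2, 0], [0, 3]]
Result: (-5 × 2, 1 × 3) = (-10, 3)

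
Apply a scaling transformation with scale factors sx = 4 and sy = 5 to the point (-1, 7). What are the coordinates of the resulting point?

Scaling matrix:
[[4, 0], [0, 5]]
Result: (-1 × 4, 7 × 5) = (-4, 35)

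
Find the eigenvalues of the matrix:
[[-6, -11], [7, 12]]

Characteristic equation: det(A - λI) = 0
λ² - (trace)λ + (det) = 0
trace = -6 + 12 = 6, det = (-6)(12) - (-11)(7) = 5
λ² - (6)λ + (5) = 0
λ = (6 ± √((6)² - 4·(5))) / 2 = (6 ± √16) / 2
Solving: λ = 1, 5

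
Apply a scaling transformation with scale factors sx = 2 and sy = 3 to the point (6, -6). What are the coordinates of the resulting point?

Scaling matrix:
[[2, 0], [0, 3]]
Result: (6 × 2, -6 × 3) = (12, -18)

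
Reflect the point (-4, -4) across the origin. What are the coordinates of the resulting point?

Reflection across origin: (-4, -4) → (4, 4)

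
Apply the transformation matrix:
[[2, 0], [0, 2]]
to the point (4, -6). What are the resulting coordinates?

Matrix multiplication:
[[2, 0], [0, 2]] × [4, -6]ᵀ
= [(2)(4) + (0)(-6), (0)(4) + (2)(-6)]ᵀ
= [8, -12]ᵀ
Result: (8, -12)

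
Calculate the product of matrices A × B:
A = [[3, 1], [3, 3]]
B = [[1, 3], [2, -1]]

Matrix multiplication:
C[0][0] = 3×1 + 1×2 = 5
C[0][1] = 3×3 + 1×-1 = 8
C[1][0] = 3×1 + 3×2 = 9
C[1][1] = 3×3 + 3×-1 = 6
Result: [[5, 8], [9, 6]]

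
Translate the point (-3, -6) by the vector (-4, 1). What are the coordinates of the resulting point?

Translation by (-4, 1) (homogeneous matrix [[1, 0, -4], [0, 1, 1], [0, 0, 1]]):
x' = -3 + -4 = -7
y' = -6 + 1 = -5
Result: (-7, -5)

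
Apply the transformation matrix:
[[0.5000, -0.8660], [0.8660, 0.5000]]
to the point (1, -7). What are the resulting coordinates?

Matrix multiplication:
[[0.5000, -0.8660], [0.8660, 0.5000]] × [1, -7]ᵀ
= [(0.5000)(1) + (-0.8660)(-7), (0.8660)(1) + (0.5000)(-7)]ᵀ
= [6.5620, -2.6340]ᵀ
Result: (6.5620, -2.6340)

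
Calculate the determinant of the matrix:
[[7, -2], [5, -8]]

For a 2×2 matrix [[a, b], [c, d]], det = ad - bc
det = (7)(-8) - (-2)(5) = -56 - -10 = -46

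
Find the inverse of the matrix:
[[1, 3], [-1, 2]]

For [[a,b],[c,d]], inverse = (1/det)·[[d,-b],[-c,a]]
det = (1)(2) - (3)(-1) = 2 - -3 = 5
Inverse = (1/5)·[[2, -3], [1, 1]]
= [[2/5, -3/5], [1/5, 1/5]]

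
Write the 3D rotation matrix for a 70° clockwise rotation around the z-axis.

Rotation matrix for clockwise 70° around z-axis:
A clockwise rotation by 70° is a counterclockwise rotation by -70°.
cos(-70°) = 0.3420, sin(-70°) = -0.9397
Result: [[0.3420, 0.9397, 0], [-0.9397, 0.3420, 0], [0, 0, 1]]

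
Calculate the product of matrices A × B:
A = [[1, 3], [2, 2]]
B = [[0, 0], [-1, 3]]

Matrix multiplication:
C[0][0] = 1×0 + 3×-1 = -3
C[0][1] = 1×0 + 3×3 = 9
C[1][0] = 2×0 + 2×-1 = -2
C[1][1] = 2×0 + 2×3 = 6
Result: [[-3, 9], [-2, 6]]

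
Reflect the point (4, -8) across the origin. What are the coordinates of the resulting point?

Reflection across origin: (4, -8) → (-4, 8)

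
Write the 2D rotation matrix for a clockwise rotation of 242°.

Rotation matrix formula: [[cos θ, -sin θ], [sin θ, cos θ]]
A clockwise rotation by 242° is equivalent to a counterclockwise rotation by -242°.
For θ = -242°:
cos(-242°) = -0.4695
sin(-242°) = 0.8829
Result: [[-0.4695, -0.8829], [0.8829, -0.4695]]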